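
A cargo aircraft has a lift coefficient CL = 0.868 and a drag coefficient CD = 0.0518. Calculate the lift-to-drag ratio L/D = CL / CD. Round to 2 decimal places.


Step 1: L/D = CL / CD = 0.868 / 0.0518
Step 2: L/D = 16.76

16.76


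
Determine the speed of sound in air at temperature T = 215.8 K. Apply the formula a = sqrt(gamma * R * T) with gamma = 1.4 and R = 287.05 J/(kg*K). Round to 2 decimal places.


Step 1: gamma * R * T = 1.4 * 287.05 * 215.8 = 86723.546
Step 2: a = sqrt(86723.546) = 294.49 m/s

294.49


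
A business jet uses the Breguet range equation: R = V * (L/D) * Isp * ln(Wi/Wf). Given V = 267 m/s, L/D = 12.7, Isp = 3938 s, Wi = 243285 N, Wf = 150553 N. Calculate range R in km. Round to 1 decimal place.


Step 1: Coefficient = V * (L/D) * Isp = 267 * 12.7 * 3938 = 13353364.2 m
Step 2: Wi/Wf = 243285 / 150553 = 1.615943
Step 3: ln(1.615943) = 0.479918
Step 4: R = 13353364.2 * 0.479918 = 6408525.4 m = 6408.5 km

6408.5


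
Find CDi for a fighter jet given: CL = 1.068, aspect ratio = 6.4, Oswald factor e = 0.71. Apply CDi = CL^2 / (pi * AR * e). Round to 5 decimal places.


Step 1: CL^2 = 1.068^2 = 1.140624
Step 2: pi * AR * e = 3.14159 * 6.4 * 0.71 = 14.275397
Step 3: CDi = 1.140624 / 14.275397 = 0.07990

0.07990


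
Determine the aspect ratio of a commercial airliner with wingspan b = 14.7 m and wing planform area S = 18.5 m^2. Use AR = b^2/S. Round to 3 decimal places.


Step 1: b^2 = 14.7^2 = 216.09
Step 2: AR = 216.09 / 18.5 = 11.681

11.681


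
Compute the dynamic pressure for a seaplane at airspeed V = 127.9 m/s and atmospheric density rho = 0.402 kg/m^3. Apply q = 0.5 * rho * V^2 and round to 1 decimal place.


Step 1: V^2 = 127.9^2 = 16358.41
Step 2: q = 0.5 * 0.402 * 16358.41
Step 3: q = 3288.0 Pa

3288.0


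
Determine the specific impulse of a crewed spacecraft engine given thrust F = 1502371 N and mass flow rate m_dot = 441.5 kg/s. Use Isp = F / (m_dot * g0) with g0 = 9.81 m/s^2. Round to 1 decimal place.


Step 1: m_dot * g0 = 441.5 * 9.81 = 4331.11
Step 2: Isp = 1502371 / 4331.11 = 346.9 s

346.9


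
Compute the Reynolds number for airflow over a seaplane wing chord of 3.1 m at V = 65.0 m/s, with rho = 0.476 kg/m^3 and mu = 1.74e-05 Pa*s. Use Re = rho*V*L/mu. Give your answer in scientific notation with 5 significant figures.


Step 1: Numerator = rho * V * L = 0.476 * 65.0 * 3.1 = 95.914
Step 2: Re = 95.914 / 1.74e-05
Step 3: Re = 5.5123e+06

5.5123e+06


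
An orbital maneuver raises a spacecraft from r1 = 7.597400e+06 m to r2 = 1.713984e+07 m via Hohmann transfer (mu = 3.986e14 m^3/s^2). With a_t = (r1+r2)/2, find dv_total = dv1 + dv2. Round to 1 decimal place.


Step 1: Transfer semi-major axis a_t = (7.597400e+06 + 1.713984e+07) / 2 = 1.236862e+07 m
Step 2: v1 (circular at r1) = sqrt(mu/r1) = 7243.29 m/s
Step 3: v_t1 = sqrt(mu*(2/r1 - 1/a_t)) = 8526.66 m/s
Step 4: dv1 = |8526.66 - 7243.29| = 1283.36 m/s
Step 5: v2 (circular at r2) = 4822.42 m/s, v_t2 = 3779.52 m/s
Step 6: dv2 = |4822.42 - 3779.52| = 1042.9 m/s
Step 7: Total delta-v = 1283.36 + 1042.9 = 2326.3 m/s

2326.3


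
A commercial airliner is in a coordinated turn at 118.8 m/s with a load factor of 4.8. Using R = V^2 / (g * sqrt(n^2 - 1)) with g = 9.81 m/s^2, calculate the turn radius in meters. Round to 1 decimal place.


Step 1: V^2 = 118.8^2 = 14113.44
Step 2: n^2 - 1 = 4.8^2 - 1 = 22.04
Step 3: sqrt(22.04) = 4.694678
Step 4: R = 14113.44 / (9.81 * 4.694678) = 306.4 m

306.4


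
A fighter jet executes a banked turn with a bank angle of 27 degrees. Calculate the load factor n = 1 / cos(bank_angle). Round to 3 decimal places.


Step 1: Convert 27 degrees to radians = 0.471239
Step 2: cos(27 deg) = 0.891007
Step 3: n = 1 / 0.891007 = 1.122

1.122


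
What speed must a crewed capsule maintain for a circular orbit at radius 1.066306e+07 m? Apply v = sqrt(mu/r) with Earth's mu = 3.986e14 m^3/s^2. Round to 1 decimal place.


Step 1: mu / r = 3.986e14 / 1.066306e+07 = 37381389.5824
Step 2: v = sqrt(37381389.5824) = 6114.0 m/s

6114.0


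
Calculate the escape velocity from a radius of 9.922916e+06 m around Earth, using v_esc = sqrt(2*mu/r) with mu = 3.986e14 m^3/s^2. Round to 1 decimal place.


Step 1: 2*mu/r = 2 * 3.986e14 / 9.922916e+06 = 80339287.3627
Step 2: v_esc = sqrt(80339287.3627) = 8963.2 m/s

8963.2


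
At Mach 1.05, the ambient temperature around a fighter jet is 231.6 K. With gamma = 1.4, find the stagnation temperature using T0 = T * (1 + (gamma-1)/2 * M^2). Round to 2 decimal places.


Step 1: (gamma-1)/2 = 0.2
Step 2: M^2 = 1.1025
Step 3: 1 + 0.2 * 1.1025 = 1.2205
Step 4: T0 = 231.6 * 1.2205 = 282.67 K

282.67


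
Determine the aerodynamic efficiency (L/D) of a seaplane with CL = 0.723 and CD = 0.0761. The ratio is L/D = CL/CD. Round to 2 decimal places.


Step 1: L/D = CL / CD = 0.723 / 0.0761
Step 2: L/D = 9.50

9.50


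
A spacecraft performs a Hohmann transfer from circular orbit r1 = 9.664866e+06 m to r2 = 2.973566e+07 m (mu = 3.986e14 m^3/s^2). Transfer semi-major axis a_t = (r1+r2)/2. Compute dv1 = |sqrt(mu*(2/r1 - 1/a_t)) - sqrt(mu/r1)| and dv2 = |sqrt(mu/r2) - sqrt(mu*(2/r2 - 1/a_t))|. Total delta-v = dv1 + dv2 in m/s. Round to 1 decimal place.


Step 1: Transfer semi-major axis a_t = (9.664866e+06 + 2.973566e+07) / 2 = 1.970026e+07 m
Step 2: v1 (circular at r1) = sqrt(mu/r1) = 6422.01 m/s
Step 3: v_t1 = sqrt(mu*(2/r1 - 1/a_t)) = 7889.94 m/s
Step 4: dv1 = |7889.94 - 6422.01| = 1467.93 m/s
Step 5: v2 (circular at r2) = 3661.25 m/s, v_t2 = 2564.44 m/s
Step 6: dv2 = |3661.25 - 2564.44| = 1096.82 m/s
Step 7: Total delta-v = 1467.93 + 1096.82 = 2564.7 m/s

2564.7


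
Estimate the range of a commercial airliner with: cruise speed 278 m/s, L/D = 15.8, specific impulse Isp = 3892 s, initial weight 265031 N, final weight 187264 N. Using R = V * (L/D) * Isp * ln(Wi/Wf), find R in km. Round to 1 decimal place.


Step 1: Coefficient = V * (L/D) * Isp = 278 * 15.8 * 3892 = 17095220.8 m
Step 2: Wi/Wf = 265031 / 187264 = 1.41528
Step 3: ln(1.41528) = 0.347327
Step 4: R = 17095220.8 * 0.347327 = 5937638.8 m = 5937.6 km

5937.6


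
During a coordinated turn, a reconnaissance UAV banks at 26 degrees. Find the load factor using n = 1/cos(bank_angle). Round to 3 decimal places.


Step 1: Convert 26 degrees to radians = 0.453786
Step 2: cos(26 deg) = 0.898794
Step 3: n = 1 / 0.898794 = 1.113

1.113


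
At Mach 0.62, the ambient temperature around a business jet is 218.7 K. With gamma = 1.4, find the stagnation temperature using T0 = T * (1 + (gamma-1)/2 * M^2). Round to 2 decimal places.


Step 1: (gamma-1)/2 = 0.2
Step 2: M^2 = 0.3844
Step 3: 1 + 0.2 * 0.3844 = 1.07688
Step 4: T0 = 218.7 * 1.07688 = 235.51 K

235.51


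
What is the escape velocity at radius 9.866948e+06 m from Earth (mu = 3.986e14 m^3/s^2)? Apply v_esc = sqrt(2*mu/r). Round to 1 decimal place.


Step 1: 2*mu/r = 2 * 3.986e14 / 9.866948e+06 = 80794993.5482
Step 2: v_esc = sqrt(80794993.5482) = 8988.6 m/s

8988.6


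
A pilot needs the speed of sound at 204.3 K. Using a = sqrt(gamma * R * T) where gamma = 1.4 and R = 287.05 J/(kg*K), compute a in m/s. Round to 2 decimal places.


Step 1: gamma * R * T = 1.4 * 287.05 * 204.3 = 82102.041
Step 2: a = sqrt(82102.041) = 286.53 m/s

286.53


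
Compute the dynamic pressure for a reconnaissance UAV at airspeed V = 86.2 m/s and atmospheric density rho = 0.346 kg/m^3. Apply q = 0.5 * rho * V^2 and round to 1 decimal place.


Step 1: V^2 = 86.2^2 = 7430.44
Step 2: q = 0.5 * 0.346 * 7430.44
Step 3: q = 1285.5 Pa

1285.5


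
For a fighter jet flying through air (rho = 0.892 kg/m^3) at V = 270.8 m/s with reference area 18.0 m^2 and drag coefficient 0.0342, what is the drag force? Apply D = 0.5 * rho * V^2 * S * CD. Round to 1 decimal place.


Step 1: Dynamic pressure q = 0.5 * 0.892 * 270.8^2 = 32706.3574 Pa
Step 2: Drag D = q * S * CD = 32706.3574 * 18.0 * 0.0342
Step 3: D = 20134.0 N

20134.0


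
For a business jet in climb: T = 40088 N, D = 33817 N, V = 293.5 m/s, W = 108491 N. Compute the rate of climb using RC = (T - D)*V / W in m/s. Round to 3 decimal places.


Step 1: Excess thrust = T - D = 40088 - 33817 = 6271 N
Step 2: Excess power = 6271 * 293.5 = 1840538.5 W
Step 3: RC = 1840538.5 / 108491 = 16.965 m/s

16.965


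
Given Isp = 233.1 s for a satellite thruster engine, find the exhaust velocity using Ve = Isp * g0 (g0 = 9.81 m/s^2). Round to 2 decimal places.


Step 1: Ve = Isp * g0 = 233.1 * 9.81
Step 2: Ve = 2286.71 m/s

2286.71


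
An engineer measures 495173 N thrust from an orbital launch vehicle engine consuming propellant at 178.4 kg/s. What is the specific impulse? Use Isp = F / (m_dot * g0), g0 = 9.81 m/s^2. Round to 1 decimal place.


Step 1: m_dot * g0 = 178.4 * 9.81 = 1750.1
Step 2: Isp = 495173 / 1750.1 = 282.9 s

282.9


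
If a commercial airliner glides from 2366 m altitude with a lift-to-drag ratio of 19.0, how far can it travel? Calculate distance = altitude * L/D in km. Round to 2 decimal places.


Step 1: Glide distance = altitude * L/D = 2366 * 19.0 = 44954.0 m
Step 2: Convert to km: 44954.0 / 1000 = 44.95 km

44.95


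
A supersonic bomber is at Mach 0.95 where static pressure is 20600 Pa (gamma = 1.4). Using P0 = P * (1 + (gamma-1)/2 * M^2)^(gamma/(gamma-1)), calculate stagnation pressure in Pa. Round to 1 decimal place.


Step 1: (gamma-1)/2 * M^2 = 0.2 * 0.9025 = 0.1805
Step 2: 1 + 0.1805 = 1.1805
Step 3: Exponent gamma/(gamma-1) = 3.5
Step 4: P0 = 20600 * 1.1805^3.5 = 36821.2 Pa

36821.2


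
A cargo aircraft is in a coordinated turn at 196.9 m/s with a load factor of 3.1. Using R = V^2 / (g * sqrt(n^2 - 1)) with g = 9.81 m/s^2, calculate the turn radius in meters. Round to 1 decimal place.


Step 1: V^2 = 196.9^2 = 38769.61
Step 2: n^2 - 1 = 3.1^2 - 1 = 8.61
Step 3: sqrt(8.61) = 2.93428
Step 4: R = 38769.61 / (9.81 * 2.93428) = 1346.9 m

1346.9


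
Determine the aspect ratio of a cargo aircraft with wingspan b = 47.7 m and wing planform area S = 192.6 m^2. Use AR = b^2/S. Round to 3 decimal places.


Step 1: b^2 = 47.7^2 = 2275.29
Step 2: AR = 2275.29 / 192.6 = 11.814

11.814


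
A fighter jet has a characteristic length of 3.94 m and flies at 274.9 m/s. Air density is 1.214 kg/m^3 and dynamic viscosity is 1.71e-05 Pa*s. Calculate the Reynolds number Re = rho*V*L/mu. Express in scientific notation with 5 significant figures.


Step 1: Numerator = rho * V * L = 1.214 * 274.9 * 3.94 = 1314.890684
Step 2: Re = 1314.890684 / 1.71e-05
Step 3: Re = 7.6894e+07

7.6894e+07


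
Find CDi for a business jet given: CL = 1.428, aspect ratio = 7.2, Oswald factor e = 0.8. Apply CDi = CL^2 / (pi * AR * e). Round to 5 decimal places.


Step 1: CL^2 = 1.428^2 = 2.039184
Step 2: pi * AR * e = 3.14159 * 7.2 * 0.8 = 18.095574
Step 3: CDi = 2.039184 / 18.095574 = 0.11269

0.11269


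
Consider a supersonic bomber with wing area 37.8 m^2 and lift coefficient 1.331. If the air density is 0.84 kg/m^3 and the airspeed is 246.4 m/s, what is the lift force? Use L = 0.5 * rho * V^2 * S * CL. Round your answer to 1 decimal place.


Step 1: Calculate dynamic pressure q = 0.5 * 0.84 * 246.4^2 = 0.5 * 0.84 * 60712.96 = 25499.4432 Pa
Step 2: Multiply by wing area and lift coefficient: L = 25499.4432 * 37.8 * 1.331
Step 3: L = 963878.953 * 1.331 = 1282922.9 N

1282922.9


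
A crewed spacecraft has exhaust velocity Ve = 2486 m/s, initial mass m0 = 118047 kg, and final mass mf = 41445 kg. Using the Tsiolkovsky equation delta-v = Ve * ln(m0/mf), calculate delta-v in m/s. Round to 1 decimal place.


Step 1: Mass ratio m0/mf = 118047 / 41445 = 2.848281
Step 2: ln(2.848281) = 1.046716
Step 3: delta-v = 2486 * 1.046716 = 2602.1 m/s

2602.1


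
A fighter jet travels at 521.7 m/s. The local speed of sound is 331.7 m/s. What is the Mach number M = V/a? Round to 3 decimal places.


Step 1: M = V / a = 521.7 / 331.7
Step 2: M = 1.573

1.573


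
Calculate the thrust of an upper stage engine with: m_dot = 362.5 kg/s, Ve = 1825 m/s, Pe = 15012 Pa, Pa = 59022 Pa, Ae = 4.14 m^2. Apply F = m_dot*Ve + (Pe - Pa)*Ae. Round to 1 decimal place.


Step 1: Momentum thrust = m_dot * Ve = 362.5 * 1825 = 661562.5 N
Step 2: Pressure thrust = (Pe - Pa) * Ae = (15012 - 59022) * 4.14 = -182201.40 N
Step 3: Total thrust F = 661562.5 + -182201.40 = 479361.1 N

479361.1


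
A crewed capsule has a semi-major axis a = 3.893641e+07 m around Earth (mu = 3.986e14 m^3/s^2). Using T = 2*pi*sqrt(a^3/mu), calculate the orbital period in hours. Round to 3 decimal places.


Step 1: a^3 / mu = 5.902931e+22 / 3.986e14 = 1.480916e+08
Step 2: sqrt(1.480916e+08) = 12169.2892 s
Step 3: T = 2*pi * 12169.2892 = 76461.9 s
Step 4: T in hours = 76461.9 / 3600 = 21.239 hours

21.239


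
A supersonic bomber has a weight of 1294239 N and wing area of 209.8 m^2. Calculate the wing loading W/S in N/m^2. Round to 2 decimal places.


Step 1: Wing loading = W / S = 1294239 / 209.8
Step 2: Wing loading = 6168.92 N/m^2

6168.92


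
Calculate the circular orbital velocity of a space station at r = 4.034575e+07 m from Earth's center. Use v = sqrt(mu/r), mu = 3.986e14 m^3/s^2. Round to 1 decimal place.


Step 1: mu / r = 3.986e14 / 4.034575e+07 = 9879603.18
Step 2: v = sqrt(9879603.18) = 3143.2 m/s

3143.2


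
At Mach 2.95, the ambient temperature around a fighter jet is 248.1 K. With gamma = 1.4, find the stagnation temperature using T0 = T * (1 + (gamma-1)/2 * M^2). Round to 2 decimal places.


Step 1: (gamma-1)/2 = 0.2
Step 2: M^2 = 8.7025
Step 3: 1 + 0.2 * 8.7025 = 2.7405
Step 4: T0 = 248.1 * 2.7405 = 679.92 K

679.92


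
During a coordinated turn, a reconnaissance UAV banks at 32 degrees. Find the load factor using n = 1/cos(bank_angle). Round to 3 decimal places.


Step 1: Convert 32 degrees to radians = 0.558505
Step 2: cos(32 deg) = 0.848048
Step 3: n = 1 / 0.848048 = 1.179

1.179


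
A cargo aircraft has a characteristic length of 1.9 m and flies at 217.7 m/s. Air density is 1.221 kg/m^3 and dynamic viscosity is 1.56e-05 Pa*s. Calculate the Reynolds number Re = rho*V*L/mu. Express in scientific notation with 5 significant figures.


Step 1: Numerator = rho * V * L = 1.221 * 217.7 * 1.9 = 505.04223
Step 2: Re = 505.04223 / 1.56e-05
Step 3: Re = 3.2375e+07

3.2375e+07


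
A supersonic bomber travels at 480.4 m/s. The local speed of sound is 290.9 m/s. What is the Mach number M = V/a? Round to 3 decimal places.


Step 1: M = V / a = 480.4 / 290.9
Step 2: M = 1.651

1.651


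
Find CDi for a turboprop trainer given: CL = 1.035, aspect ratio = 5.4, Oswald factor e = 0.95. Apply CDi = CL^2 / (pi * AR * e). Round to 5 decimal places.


Step 1: CL^2 = 1.035^2 = 1.071225
Step 2: pi * AR * e = 3.14159 * 5.4 * 0.95 = 16.11637
Step 3: CDi = 1.071225 / 16.11637 = 0.06647

0.06647


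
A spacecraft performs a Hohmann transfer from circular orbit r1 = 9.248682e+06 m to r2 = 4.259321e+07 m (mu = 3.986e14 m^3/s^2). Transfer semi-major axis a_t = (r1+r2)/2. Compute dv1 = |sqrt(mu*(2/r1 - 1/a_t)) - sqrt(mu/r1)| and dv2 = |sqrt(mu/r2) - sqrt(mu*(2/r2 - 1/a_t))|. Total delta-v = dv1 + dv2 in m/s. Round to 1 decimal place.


Step 1: Transfer semi-major axis a_t = (9.248682e+06 + 4.259321e+07) / 2 = 2.592095e+07 m
Step 2: v1 (circular at r1) = sqrt(mu/r1) = 6564.91 m/s
Step 3: v_t1 = sqrt(mu*(2/r1 - 1/a_t)) = 8415.38 m/s
Step 4: dv1 = |8415.38 - 6564.91| = 1850.47 m/s
Step 5: v2 (circular at r2) = 3059.13 m/s, v_t2 = 1827.31 m/s
Step 6: dv2 = |3059.13 - 1827.31| = 1231.82 m/s
Step 7: Total delta-v = 1850.47 + 1231.82 = 3082.3 m/s

3082.3


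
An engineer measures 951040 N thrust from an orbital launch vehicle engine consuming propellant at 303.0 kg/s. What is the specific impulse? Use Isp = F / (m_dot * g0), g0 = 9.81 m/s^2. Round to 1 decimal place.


Step 1: m_dot * g0 = 303.0 * 9.81 = 2972.43
Step 2: Isp = 951040 / 2972.43 = 320.0 s

320.0


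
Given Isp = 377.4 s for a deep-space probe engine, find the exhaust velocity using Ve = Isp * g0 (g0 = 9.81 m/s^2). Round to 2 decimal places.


Step 1: Ve = Isp * g0 = 377.4 * 9.81
Step 2: Ve = 3702.29 m/s

3702.29


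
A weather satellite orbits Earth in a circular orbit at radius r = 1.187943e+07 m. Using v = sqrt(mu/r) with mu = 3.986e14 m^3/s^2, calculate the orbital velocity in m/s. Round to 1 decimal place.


Step 1: mu / r = 3.986e14 / 1.187943e+07 = 33553798.4567
Step 2: v = sqrt(33553798.4567) = 5792.6 m/s

5792.6


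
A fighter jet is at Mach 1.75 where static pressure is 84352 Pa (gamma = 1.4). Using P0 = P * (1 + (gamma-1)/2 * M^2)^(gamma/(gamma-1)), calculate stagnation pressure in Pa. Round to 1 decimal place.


Step 1: (gamma-1)/2 * M^2 = 0.2 * 3.0625 = 0.6125
Step 2: 1 + 0.6125 = 1.6125
Step 3: Exponent gamma/(gamma-1) = 3.5
Step 4: P0 = 84352 * 1.6125^3.5 = 449101.4 Pa

449101.4


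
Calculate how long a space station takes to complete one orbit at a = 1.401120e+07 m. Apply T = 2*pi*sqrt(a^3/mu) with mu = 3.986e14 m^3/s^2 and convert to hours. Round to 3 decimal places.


Step 1: a^3 / mu = 2.750591e+21 / 3.986e14 = 6.900629e+06
Step 2: sqrt(6.900629e+06) = 2626.9049 s
Step 3: T = 2*pi * 2626.9049 = 16505.33 s
Step 4: T in hours = 16505.33 / 3600 = 4.585 hours

4.585


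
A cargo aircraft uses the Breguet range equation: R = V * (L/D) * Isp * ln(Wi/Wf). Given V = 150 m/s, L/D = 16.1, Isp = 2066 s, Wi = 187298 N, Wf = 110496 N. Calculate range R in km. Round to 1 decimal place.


Step 1: Coefficient = V * (L/D) * Isp = 150 * 16.1 * 2066 = 4989390.0 m
Step 2: Wi/Wf = 187298 / 110496 = 1.695066
Step 3: ln(1.695066) = 0.527722
Step 4: R = 4989390.0 * 0.527722 = 2633008.9 m = 2633.0 km

2633.0


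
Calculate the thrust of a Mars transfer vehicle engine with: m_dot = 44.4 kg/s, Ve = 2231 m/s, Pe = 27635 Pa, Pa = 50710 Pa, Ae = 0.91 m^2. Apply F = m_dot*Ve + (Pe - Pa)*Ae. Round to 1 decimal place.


Step 1: Momentum thrust = m_dot * Ve = 44.4 * 2231 = 99056.4 N
Step 2: Pressure thrust = (Pe - Pa) * Ae = (27635 - 50710) * 0.91 = -20998.25 N
Step 3: Total thrust F = 99056.4 + -20998.25 = 78058.2 N

78058.2


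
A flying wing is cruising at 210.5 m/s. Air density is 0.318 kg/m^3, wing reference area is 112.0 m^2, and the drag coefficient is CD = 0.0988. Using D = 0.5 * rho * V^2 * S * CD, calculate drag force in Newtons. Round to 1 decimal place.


Step 1: Dynamic pressure q = 0.5 * 0.318 * 210.5^2 = 7045.3297 Pa
Step 2: Drag D = q * S * CD = 7045.3297 * 112.0 * 0.0988
Step 3: D = 77960.8 N

77960.8


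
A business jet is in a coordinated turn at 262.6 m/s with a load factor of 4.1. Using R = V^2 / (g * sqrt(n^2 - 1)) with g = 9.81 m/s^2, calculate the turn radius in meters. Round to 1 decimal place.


Step 1: V^2 = 262.6^2 = 68958.76
Step 2: n^2 - 1 = 4.1^2 - 1 = 15.81
Step 3: sqrt(15.81) = 3.976179
Step 4: R = 68958.76 / (9.81 * 3.976179) = 1767.9 m

1767.9


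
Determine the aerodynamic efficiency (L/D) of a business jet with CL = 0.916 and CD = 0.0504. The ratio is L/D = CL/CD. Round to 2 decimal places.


Step 1: L/D = CL / CD = 0.916 / 0.0504
Step 2: L/D = 18.17

18.17


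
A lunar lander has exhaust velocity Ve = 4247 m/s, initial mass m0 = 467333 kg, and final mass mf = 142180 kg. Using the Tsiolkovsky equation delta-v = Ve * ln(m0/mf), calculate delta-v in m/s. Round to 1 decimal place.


Step 1: Mass ratio m0/mf = 467333 / 142180 = 3.286911
Step 2: ln(3.286911) = 1.189948
Step 3: delta-v = 4247 * 1.189948 = 5053.7 m/s

5053.7


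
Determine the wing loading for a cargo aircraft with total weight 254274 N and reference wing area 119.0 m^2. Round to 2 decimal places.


Step 1: Wing loading = W / S = 254274 / 119.0
Step 2: Wing loading = 2136.76 N/m^2

2136.76


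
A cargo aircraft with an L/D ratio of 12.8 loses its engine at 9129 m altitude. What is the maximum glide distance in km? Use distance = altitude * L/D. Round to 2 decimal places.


Step 1: Glide distance = altitude * L/D = 9129 * 12.8 = 116851.2 m
Step 2: Convert to km: 116851.2 / 1000 = 116.85 km

116.85


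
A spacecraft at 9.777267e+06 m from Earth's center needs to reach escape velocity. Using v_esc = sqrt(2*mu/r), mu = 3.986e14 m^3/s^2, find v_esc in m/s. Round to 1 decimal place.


Step 1: 2*mu/r = 2 * 3.986e14 / 9.777267e+06 = 81536077.5153
Step 2: v_esc = sqrt(81536077.5153) = 9029.7 m/s

9029.7


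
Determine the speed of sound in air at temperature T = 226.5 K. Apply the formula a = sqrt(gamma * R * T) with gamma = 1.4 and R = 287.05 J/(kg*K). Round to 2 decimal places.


Step 1: gamma * R * T = 1.4 * 287.05 * 226.5 = 91023.555
Step 2: a = sqrt(91023.555) = 301.70 m/s

301.70


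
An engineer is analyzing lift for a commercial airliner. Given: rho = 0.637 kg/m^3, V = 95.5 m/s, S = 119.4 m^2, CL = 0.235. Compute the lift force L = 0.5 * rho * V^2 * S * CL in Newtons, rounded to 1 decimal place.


Step 1: Calculate dynamic pressure q = 0.5 * 0.637 * 95.5^2 = 0.5 * 0.637 * 9120.25 = 2904.7996 Pa
Step 2: Multiply by wing area and lift coefficient: L = 2904.7996 * 119.4 * 0.235
Step 3: L = 346833.0752 * 0.235 = 81505.8 N

81505.8


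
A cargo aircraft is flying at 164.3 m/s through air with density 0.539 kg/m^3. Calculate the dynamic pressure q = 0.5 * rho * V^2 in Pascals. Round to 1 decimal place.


Step 1: V^2 = 164.3^2 = 26994.49
Step 2: q = 0.5 * 0.539 * 26994.49
Step 3: q = 7275.0 Pa

7275.0


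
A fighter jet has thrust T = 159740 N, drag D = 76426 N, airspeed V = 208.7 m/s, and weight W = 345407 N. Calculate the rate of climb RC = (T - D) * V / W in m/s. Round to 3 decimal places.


Step 1: Excess thrust = T - D = 159740 - 76426 = 83314 N
Step 2: Excess power = 83314 * 208.7 = 17387631.8 W
Step 3: RC = 17387631.8 / 345407 = 50.340 m/s

50.340


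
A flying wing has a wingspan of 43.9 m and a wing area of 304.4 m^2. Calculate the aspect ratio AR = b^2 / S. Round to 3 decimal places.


Step 1: b^2 = 43.9^2 = 1927.21
Step 2: AR = 1927.21 / 304.4 = 6.331

6.331


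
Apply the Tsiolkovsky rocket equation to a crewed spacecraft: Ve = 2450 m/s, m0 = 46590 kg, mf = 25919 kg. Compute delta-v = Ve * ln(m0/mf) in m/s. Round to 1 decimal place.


Step 1: Mass ratio m0/mf = 46590 / 25919 = 1.797523
Step 2: ln(1.797523) = 0.58641
Step 3: delta-v = 2450 * 0.58641 = 1436.7 m/s

1436.7


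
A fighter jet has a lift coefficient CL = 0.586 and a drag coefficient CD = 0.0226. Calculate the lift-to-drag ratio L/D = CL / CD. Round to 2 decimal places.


Step 1: L/D = CL / CD = 0.586 / 0.0226
Step 2: L/D = 25.93

25.93


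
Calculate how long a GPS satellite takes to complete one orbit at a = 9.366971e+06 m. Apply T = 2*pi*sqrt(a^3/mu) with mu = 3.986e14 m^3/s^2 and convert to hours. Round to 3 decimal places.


Step 1: a^3 / mu = 8.218594e+20 / 3.986e14 = 2.061865e+06
Step 2: sqrt(2.061865e+06) = 1435.9196 s
Step 3: T = 2*pi * 1435.9196 = 9022.15 s
Step 4: T in hours = 9022.15 / 3600 = 2.506 hours

2.506


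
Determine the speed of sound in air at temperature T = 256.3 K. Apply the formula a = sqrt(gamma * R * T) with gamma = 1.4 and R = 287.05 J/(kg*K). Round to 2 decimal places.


Step 1: gamma * R * T = 1.4 * 287.05 * 256.3 = 102999.281
Step 2: a = sqrt(102999.281) = 320.94 m/s

320.94


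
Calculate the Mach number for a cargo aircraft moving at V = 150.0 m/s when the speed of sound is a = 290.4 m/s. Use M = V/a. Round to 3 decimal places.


Step 1: M = V / a = 150.0 / 290.4
Step 2: M = 0.517

0.517


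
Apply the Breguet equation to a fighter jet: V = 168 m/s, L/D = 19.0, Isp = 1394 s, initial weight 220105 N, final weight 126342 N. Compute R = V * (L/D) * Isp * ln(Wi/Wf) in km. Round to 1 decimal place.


Step 1: Coefficient = V * (L/D) * Isp = 168 * 19.0 * 1394 = 4449648.0 m
Step 2: Wi/Wf = 220105 / 126342 = 1.742136
Step 3: ln(1.742136) = 0.555112
Step 4: R = 4449648.0 * 0.555112 = 2470053.8 m = 2470.1 km

2470.1


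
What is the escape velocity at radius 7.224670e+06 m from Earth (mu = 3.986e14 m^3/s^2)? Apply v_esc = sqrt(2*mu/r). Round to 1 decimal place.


Step 1: 2*mu/r = 2 * 3.986e14 / 7.224670e+06 = 110344140.286
Step 2: v_esc = sqrt(110344140.286) = 10504.5 m/s

10504.5


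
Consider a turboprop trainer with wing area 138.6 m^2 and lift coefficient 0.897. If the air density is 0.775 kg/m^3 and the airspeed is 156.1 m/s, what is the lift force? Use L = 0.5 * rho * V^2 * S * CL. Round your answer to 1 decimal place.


Step 1: Calculate dynamic pressure q = 0.5 * 0.775 * 156.1^2 = 0.5 * 0.775 * 24367.21 = 9442.2939 Pa
Step 2: Multiply by wing area and lift coefficient: L = 9442.2939 * 138.6 * 0.897
Step 3: L = 1308701.9311 * 0.897 = 1173905.6 N

1173905.6


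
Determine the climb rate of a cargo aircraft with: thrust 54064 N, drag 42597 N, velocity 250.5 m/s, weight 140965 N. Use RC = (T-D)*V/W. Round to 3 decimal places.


Step 1: Excess thrust = T - D = 54064 - 42597 = 11467 N
Step 2: Excess power = 11467 * 250.5 = 2872483.5 W
Step 3: RC = 2872483.5 / 140965 = 20.377 m/s

20.377


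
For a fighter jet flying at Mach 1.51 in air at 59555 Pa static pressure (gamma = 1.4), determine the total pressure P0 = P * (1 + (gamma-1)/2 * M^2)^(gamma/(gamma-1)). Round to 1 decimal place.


Step 1: (gamma-1)/2 * M^2 = 0.2 * 2.2801 = 0.45602
Step 2: 1 + 0.45602 = 1.45602
Step 3: Exponent gamma/(gamma-1) = 3.5
Step 4: P0 = 59555 * 1.45602^3.5 = 221821.6 Pa

221821.6


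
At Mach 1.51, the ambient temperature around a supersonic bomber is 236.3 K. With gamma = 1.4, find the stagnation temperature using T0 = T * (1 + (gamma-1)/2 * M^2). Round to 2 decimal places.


Step 1: (gamma-1)/2 = 0.2
Step 2: M^2 = 2.2801
Step 3: 1 + 0.2 * 2.2801 = 1.45602
Step 4: T0 = 236.3 * 1.45602 = 344.06 K

344.06


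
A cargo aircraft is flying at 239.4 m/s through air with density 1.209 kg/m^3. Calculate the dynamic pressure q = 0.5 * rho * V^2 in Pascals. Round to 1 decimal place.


Step 1: V^2 = 239.4^2 = 57312.36
Step 2: q = 0.5 * 1.209 * 57312.36
Step 3: q = 34645.3 Pa

34645.3


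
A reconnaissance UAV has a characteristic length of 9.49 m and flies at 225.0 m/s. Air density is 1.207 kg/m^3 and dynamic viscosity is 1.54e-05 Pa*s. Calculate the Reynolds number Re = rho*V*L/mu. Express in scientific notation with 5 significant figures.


Step 1: Numerator = rho * V * L = 1.207 * 225.0 * 9.49 = 2577.24675
Step 2: Re = 2577.24675 / 1.54e-05
Step 3: Re = 1.6735e+08

1.6735e+08


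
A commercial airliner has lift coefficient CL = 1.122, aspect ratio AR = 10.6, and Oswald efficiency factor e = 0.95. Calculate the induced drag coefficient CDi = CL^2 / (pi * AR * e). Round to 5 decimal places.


Step 1: CL^2 = 1.122^2 = 1.258884
Step 2: pi * AR * e = 3.14159 * 10.6 * 0.95 = 31.635838
Step 3: CDi = 1.258884 / 31.635838 = 0.03979

0.03979


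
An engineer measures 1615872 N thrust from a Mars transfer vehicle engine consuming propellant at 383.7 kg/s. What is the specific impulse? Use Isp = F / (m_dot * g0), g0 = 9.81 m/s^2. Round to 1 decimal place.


Step 1: m_dot * g0 = 383.7 * 9.81 = 3764.1
Step 2: Isp = 1615872 / 3764.1 = 429.3 s

429.3


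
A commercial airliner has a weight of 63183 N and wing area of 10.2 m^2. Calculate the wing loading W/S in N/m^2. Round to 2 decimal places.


Step 1: Wing loading = W / S = 63183 / 10.2
Step 2: Wing loading = 6194.41 N/m^2

6194.41


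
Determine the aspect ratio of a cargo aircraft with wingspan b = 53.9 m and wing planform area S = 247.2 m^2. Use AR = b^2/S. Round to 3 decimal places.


Step 1: b^2 = 53.9^2 = 2905.21
Step 2: AR = 2905.21 / 247.2 = 11.752

11.752


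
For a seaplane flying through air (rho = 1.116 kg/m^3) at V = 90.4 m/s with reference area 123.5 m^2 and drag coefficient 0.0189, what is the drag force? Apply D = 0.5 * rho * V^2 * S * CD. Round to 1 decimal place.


Step 1: Dynamic pressure q = 0.5 * 1.116 * 90.4^2 = 4560.0653 Pa
Step 2: Drag D = q * S * CD = 4560.0653 * 123.5 * 0.0189
Step 3: D = 10643.9 N

10643.9


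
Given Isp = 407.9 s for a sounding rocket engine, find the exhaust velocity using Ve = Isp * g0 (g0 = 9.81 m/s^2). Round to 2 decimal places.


Step 1: Ve = Isp * g0 = 407.9 * 9.81
Step 2: Ve = 4001.50 m/s

4001.50


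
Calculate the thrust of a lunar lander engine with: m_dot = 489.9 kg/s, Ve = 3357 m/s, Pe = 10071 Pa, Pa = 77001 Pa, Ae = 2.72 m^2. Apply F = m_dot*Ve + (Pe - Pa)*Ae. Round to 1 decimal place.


Step 1: Momentum thrust = m_dot * Ve = 489.9 * 3357 = 1644594.3 N
Step 2: Pressure thrust = (Pe - Pa) * Ae = (10071 - 77001) * 2.72 = -182049.60 N
Step 3: Total thrust F = 1644594.3 + -182049.60 = 1462544.7 N

1462544.7


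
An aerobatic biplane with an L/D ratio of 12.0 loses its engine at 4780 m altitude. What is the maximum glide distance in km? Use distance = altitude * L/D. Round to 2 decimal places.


Step 1: Glide distance = altitude * L/D = 4780 * 12.0 = 57360.0 m
Step 2: Convert to km: 57360.0 / 1000 = 57.36 km

57.36


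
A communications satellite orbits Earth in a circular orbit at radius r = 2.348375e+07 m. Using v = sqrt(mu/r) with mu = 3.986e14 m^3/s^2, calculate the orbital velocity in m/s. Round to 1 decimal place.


Step 1: mu / r = 3.986e14 / 2.348375e+07 = 16973439.0802
Step 2: v = sqrt(16973439.0802) = 4119.9 m/s

4119.9


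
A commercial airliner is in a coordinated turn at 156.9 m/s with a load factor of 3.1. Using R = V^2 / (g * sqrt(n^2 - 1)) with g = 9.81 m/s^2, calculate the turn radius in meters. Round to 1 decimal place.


Step 1: V^2 = 156.9^2 = 24617.61
Step 2: n^2 - 1 = 3.1^2 - 1 = 8.61
Step 3: sqrt(8.61) = 2.93428
Step 4: R = 24617.61 / (9.81 * 2.93428) = 855.2 m

855.2


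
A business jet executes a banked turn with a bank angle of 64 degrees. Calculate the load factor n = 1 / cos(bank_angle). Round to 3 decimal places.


Step 1: Convert 64 degrees to radians = 1.117011
Step 2: cos(64 deg) = 0.438371
Step 3: n = 1 / 0.438371 = 2.281

2.281


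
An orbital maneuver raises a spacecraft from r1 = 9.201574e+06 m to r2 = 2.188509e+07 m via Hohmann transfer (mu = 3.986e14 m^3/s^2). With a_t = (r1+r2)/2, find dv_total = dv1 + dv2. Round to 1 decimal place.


Step 1: Transfer semi-major axis a_t = (9.201574e+06 + 2.188509e+07) / 2 = 1.554333e+07 m
Step 2: v1 (circular at r1) = sqrt(mu/r1) = 6581.69 m/s
Step 3: v_t1 = sqrt(mu*(2/r1 - 1/a_t)) = 7809.8 m/s
Step 4: dv1 = |7809.8 - 6581.69| = 1228.1 m/s
Step 5: v2 (circular at r2) = 4267.71 m/s, v_t2 = 3283.62 m/s
Step 6: dv2 = |4267.71 - 3283.62| = 984.08 m/s
Step 7: Total delta-v = 1228.1 + 984.08 = 2212.2 m/s

2212.2


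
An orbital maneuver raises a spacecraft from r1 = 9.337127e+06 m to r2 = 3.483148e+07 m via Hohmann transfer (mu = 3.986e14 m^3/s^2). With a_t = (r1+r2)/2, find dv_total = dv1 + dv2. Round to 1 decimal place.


Step 1: Transfer semi-major axis a_t = (9.337127e+06 + 3.483148e+07) / 2 = 2.208430e+07 m
Step 2: v1 (circular at r1) = sqrt(mu/r1) = 6533.74 m/s
Step 3: v_t1 = sqrt(mu*(2/r1 - 1/a_t)) = 8205.52 m/s
Step 4: dv1 = |8205.52 - 6533.74| = 1671.78 m/s
Step 5: v2 (circular at r2) = 3382.85 m/s, v_t2 = 2199.62 m/s
Step 6: dv2 = |3382.85 - 2199.62| = 1183.23 m/s
Step 7: Total delta-v = 1671.78 + 1183.23 = 2855.0 m/s

2855.0


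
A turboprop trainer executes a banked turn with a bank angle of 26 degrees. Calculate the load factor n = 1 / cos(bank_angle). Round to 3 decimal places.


Step 1: Convert 26 degrees to radians = 0.453786
Step 2: cos(26 deg) = 0.898794
Step 3: n = 1 / 0.898794 = 1.113

1.113


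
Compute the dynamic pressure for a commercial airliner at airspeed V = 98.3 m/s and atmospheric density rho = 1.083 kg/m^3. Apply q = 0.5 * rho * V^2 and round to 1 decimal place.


Step 1: V^2 = 98.3^2 = 9662.89
Step 2: q = 0.5 * 1.083 * 9662.89
Step 3: q = 5232.5 Pa

5232.5


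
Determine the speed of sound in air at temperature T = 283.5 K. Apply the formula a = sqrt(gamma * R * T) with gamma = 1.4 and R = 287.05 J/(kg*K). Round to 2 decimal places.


Step 1: gamma * R * T = 1.4 * 287.05 * 283.5 = 113930.145
Step 2: a = sqrt(113930.145) = 337.54 m/s

337.54


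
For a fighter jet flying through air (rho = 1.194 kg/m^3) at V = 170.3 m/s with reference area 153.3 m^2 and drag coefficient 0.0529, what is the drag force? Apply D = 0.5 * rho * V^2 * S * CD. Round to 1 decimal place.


Step 1: Dynamic pressure q = 0.5 * 1.194 * 170.3^2 = 17314.2477 Pa
Step 2: Drag D = q * S * CD = 17314.2477 * 153.3 * 0.0529
Step 3: D = 140411.1 N

140411.1


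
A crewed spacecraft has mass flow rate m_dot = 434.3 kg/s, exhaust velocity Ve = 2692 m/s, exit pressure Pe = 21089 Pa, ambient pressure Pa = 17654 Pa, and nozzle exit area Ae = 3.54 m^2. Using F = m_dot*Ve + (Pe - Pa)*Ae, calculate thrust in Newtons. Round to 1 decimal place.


Step 1: Momentum thrust = m_dot * Ve = 434.3 * 2692 = 1169135.6 N
Step 2: Pressure thrust = (Pe - Pa) * Ae = (21089 - 17654) * 3.54 = 12159.90 N
Step 3: Total thrust F = 1169135.6 + 12159.90 = 1181295.5 N

1181295.5


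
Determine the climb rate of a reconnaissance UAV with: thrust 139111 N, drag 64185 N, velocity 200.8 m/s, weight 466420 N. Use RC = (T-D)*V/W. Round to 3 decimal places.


Step 1: Excess thrust = T - D = 139111 - 64185 = 74926 N
Step 2: Excess power = 74926 * 200.8 = 15045140.8 W
Step 3: RC = 15045140.8 / 466420 = 32.257 m/s

32.257


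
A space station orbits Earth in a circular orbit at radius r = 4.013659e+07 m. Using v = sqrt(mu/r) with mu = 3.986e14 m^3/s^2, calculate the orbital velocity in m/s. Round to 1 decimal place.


Step 1: mu / r = 3.986e14 / 4.013659e+07 = 9931087.8179
Step 2: v = sqrt(9931087.8179) = 3151.4 m/s

3151.4


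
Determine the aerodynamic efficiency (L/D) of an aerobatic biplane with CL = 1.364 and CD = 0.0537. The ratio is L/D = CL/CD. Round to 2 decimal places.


Step 1: L/D = CL / CD = 1.364 / 0.0537
Step 2: L/D = 25.40

25.40


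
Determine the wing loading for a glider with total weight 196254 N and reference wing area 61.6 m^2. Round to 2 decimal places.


Step 1: Wing loading = W / S = 196254 / 61.6
Step 2: Wing loading = 3185.94 N/m^2

3185.94


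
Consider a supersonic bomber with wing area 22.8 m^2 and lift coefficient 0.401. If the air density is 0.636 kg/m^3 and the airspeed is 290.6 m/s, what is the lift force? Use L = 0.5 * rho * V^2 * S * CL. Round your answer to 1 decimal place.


Step 1: Calculate dynamic pressure q = 0.5 * 0.636 * 290.6^2 = 0.5 * 0.636 * 84448.36 = 26854.5785 Pa
Step 2: Multiply by wing area and lift coefficient: L = 26854.5785 * 22.8 * 0.401
Step 3: L = 612284.3893 * 0.401 = 245526.0 N

245526.0


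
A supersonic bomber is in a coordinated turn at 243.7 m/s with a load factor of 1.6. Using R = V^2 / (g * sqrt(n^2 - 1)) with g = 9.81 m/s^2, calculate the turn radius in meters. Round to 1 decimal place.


Step 1: V^2 = 243.7^2 = 59389.69
Step 2: n^2 - 1 = 1.6^2 - 1 = 1.56
Step 3: sqrt(1.56) = 1.249
Step 4: R = 59389.69 / (9.81 * 1.249) = 4847.1 m

4847.1


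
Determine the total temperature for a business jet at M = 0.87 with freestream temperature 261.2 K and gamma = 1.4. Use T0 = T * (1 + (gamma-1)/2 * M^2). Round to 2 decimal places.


Step 1: (gamma-1)/2 = 0.2
Step 2: M^2 = 0.7569
Step 3: 1 + 0.2 * 0.7569 = 1.15138
Step 4: T0 = 261.2 * 1.15138 = 300.74 K

300.74


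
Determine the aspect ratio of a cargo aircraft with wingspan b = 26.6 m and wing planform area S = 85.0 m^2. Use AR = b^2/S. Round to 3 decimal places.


Step 1: b^2 = 26.6^2 = 707.56
Step 2: AR = 707.56 / 85.0 = 8.324

8.324


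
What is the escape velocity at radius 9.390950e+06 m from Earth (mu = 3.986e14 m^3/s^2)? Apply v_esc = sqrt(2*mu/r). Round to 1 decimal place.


Step 1: 2*mu/r = 2 * 3.986e14 / 9.390950e+06 = 84890240.0716
Step 2: v_esc = sqrt(84890240.0716) = 9213.6 m/s

9213.6


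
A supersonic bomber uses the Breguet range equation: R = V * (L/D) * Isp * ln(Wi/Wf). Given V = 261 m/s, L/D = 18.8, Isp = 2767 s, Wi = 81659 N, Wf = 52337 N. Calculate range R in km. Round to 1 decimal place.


Step 1: Coefficient = V * (L/D) * Isp = 261 * 18.8 * 2767 = 13577115.6 m
Step 2: Wi/Wf = 81659 / 52337 = 1.560254
Step 3: ln(1.560254) = 0.444848
Step 4: R = 13577115.6 * 0.444848 = 6039759.0 m = 6039.8 km

6039.8


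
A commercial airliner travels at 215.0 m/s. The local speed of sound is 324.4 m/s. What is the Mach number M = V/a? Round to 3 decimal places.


Step 1: M = V / a = 215.0 / 324.4
Step 2: M = 0.663

0.663


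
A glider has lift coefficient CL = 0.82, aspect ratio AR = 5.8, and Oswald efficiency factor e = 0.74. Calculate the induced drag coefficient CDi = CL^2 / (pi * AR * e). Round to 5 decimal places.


Step 1: CL^2 = 0.82^2 = 0.6724
Step 2: pi * AR * e = 3.14159 * 5.8 * 0.74 = 13.483716
Step 3: CDi = 0.6724 / 13.483716 = 0.04987

0.04987


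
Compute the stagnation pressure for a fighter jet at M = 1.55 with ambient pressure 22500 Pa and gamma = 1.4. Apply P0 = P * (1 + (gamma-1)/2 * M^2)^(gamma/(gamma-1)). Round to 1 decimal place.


Step 1: (gamma-1)/2 * M^2 = 0.2 * 2.4025 = 0.4805
Step 2: 1 + 0.4805 = 1.4805
Step 3: Exponent gamma/(gamma-1) = 3.5
Step 4: P0 = 22500 * 1.4805^3.5 = 88840.7 Pa

88840.7


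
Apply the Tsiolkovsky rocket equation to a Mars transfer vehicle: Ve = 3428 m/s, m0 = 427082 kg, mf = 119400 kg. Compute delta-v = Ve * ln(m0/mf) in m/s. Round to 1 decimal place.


Step 1: Mass ratio m0/mf = 427082 / 119400 = 3.576901
Step 2: ln(3.576901) = 1.274497
Step 3: delta-v = 3428 * 1.274497 = 4369.0 m/s

4369.0


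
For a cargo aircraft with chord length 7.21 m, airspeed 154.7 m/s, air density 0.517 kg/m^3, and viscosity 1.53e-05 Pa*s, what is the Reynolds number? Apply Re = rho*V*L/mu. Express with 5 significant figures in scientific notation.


Step 1: Numerator = rho * V * L = 0.517 * 154.7 * 7.21 = 576.655079
Step 2: Re = 576.655079 / 1.53e-05
Step 3: Re = 3.7690e+07

3.7690e+07


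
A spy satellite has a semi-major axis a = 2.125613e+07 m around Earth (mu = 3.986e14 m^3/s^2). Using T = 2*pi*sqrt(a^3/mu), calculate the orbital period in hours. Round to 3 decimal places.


Step 1: a^3 / mu = 9.604010e+21 / 3.986e14 = 2.409435e+07
Step 2: sqrt(2.409435e+07) = 4908.6001 s
Step 3: T = 2*pi * 4908.6001 = 30841.64 s
Step 4: T in hours = 30841.64 / 3600 = 8.567 hours

8.567


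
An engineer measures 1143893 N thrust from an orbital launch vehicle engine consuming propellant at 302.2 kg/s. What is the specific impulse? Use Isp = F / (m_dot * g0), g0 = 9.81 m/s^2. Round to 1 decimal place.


Step 1: m_dot * g0 = 302.2 * 9.81 = 2964.58
Step 2: Isp = 1143893 / 2964.58 = 385.9 s

385.9


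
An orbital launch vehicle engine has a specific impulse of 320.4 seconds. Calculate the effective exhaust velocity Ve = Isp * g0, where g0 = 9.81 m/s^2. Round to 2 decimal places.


Step 1: Ve = Isp * g0 = 320.4 * 9.81
Step 2: Ve = 3143.12 m/s

3143.12


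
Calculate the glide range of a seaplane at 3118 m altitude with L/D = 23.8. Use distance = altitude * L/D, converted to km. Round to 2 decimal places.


Step 1: Glide distance = altitude * L/D = 3118 * 23.8 = 74208.4 m
Step 2: Convert to km: 74208.4 / 1000 = 74.21 km

74.21


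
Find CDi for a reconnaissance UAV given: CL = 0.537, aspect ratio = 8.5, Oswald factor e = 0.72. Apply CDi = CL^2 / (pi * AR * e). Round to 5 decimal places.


Step 1: CL^2 = 0.537^2 = 0.288369
Step 2: pi * AR * e = 3.14159 * 8.5 * 0.72 = 19.226547
Step 3: CDi = 0.288369 / 19.226547 = 0.01500

0.01500


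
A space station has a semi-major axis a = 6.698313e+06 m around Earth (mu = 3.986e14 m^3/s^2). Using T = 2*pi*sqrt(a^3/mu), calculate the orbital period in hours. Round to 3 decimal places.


Step 1: a^3 / mu = 3.005359e+20 / 3.986e14 = 7.539786e+05
Step 2: sqrt(7.539786e+05) = 868.3194 s
Step 3: T = 2*pi * 868.3194 = 5455.81 s
Step 4: T in hours = 5455.81 / 3600 = 1.516 hours

1.516


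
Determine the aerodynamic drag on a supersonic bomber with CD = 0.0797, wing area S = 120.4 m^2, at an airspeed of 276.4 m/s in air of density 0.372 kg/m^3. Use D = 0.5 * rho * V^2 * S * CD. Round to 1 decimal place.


Step 1: Dynamic pressure q = 0.5 * 0.372 * 276.4^2 = 14209.8346 Pa
Step 2: Drag D = q * S * CD = 14209.8346 * 120.4 * 0.0797
Step 3: D = 136355.9 N

136355.9
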